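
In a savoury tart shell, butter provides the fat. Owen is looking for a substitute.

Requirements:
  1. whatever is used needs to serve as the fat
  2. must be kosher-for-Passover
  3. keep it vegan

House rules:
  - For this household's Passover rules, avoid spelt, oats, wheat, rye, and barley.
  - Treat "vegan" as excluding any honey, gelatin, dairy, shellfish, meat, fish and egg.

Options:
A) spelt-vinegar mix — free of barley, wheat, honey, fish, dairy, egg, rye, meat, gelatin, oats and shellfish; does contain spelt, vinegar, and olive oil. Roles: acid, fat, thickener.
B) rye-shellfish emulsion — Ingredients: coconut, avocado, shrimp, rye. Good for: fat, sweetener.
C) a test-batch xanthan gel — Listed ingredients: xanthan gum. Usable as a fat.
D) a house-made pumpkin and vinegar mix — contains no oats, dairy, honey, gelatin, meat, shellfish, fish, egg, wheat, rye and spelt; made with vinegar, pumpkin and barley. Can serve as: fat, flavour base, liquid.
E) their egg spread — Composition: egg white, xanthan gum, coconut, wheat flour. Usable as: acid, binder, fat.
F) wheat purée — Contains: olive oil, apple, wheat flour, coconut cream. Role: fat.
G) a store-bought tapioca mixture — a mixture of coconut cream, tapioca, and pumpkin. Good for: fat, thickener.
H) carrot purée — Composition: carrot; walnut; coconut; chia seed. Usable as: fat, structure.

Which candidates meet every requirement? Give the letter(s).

A: has spelt, so not kosher-for-Passover — reject
B: has rye, so not kosher-for-Passover; has shrimp, so not vegan — no
C: every rule checks out — valid
D: has barley, so not kosher-for-Passover — out
E: has wheat flour, so not kosher-for-Passover; has egg white, so not vegan — no
F: has wheat flour, so not kosher-for-Passover — reject
G: only coconut cream, pumpkin and tapioca; none excluded — OK
H: coconut and walnut etc. — none of it excluded — OK

C, G, H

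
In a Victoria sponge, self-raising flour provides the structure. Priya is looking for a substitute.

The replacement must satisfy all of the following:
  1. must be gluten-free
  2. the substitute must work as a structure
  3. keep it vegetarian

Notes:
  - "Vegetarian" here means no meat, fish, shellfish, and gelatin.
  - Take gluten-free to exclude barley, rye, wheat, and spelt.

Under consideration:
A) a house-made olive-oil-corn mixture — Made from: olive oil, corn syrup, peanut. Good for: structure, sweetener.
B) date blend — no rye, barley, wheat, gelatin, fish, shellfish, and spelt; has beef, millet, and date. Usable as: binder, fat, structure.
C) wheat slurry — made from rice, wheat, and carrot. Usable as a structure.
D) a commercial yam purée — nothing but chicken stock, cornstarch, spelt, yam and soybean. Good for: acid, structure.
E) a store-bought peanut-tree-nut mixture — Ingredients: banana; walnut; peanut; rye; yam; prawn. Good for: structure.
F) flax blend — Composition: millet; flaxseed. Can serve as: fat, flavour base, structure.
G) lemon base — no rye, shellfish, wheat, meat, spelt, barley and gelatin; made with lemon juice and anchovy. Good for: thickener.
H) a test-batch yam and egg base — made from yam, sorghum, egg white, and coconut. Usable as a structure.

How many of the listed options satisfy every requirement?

3

A: every rule checks out — valid
B: has beef, so not vegetarian — reject
C: has wheat, so not gluten-free — out
D: has chicken stock, so not vegetarian; has spelt, so not gluten-free — reject
E: has prawn, so not vegetarian; has rye, so not gluten-free — no
F: gluten-free, vegetarian — valid
G: not usable as a structure; has anchovy, so not vegetarian — no
H: works as a structure, gluten-free, vegetarian — OK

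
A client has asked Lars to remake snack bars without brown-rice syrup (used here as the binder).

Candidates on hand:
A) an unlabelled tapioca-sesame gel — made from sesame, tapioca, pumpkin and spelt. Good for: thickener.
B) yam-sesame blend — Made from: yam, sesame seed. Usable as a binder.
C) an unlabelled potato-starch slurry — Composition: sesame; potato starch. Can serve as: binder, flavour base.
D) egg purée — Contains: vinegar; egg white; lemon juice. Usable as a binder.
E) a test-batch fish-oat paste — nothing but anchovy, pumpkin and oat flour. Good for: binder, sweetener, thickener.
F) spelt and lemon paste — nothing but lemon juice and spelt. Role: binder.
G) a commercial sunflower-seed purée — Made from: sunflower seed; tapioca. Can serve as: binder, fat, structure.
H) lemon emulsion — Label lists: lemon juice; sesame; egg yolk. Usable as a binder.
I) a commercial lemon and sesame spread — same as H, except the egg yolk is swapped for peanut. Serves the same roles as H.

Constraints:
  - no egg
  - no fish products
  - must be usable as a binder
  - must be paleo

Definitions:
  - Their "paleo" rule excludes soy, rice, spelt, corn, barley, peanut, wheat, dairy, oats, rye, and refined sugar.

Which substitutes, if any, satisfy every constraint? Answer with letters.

B, C, G

A: not usable as a binder; has spelt, so not paleo — reject
B: every rule checks out — valid
C: no egg, no fish — valid
D: has egg white, so not egg-free — out
E: has oat flour, so not paleo; has anchovy, so not fish-free — out
F: has spelt, so not paleo — no
G: only sunflower seed and tapioca; none excluded — OK
H: has egg yolk, so not egg-free — reject
I: has peanut, so not paleo — out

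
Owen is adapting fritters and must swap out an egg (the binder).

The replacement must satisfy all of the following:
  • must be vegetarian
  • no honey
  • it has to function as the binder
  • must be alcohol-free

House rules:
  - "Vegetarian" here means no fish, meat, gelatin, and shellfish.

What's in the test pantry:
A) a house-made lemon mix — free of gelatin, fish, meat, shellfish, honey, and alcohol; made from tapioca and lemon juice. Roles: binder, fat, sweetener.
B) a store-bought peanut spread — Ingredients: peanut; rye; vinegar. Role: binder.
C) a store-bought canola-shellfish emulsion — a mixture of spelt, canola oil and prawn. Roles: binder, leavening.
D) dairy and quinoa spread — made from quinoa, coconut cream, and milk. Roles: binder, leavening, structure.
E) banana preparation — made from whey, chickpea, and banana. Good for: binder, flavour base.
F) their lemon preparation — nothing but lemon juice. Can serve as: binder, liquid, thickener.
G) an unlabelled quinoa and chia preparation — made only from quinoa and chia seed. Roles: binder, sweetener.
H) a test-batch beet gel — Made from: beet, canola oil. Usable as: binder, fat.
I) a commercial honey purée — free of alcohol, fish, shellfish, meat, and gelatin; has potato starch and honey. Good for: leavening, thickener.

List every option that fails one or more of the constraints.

C, I

A: works as a binder, vegetarian, no alcohol — keep
B: every rule checks out — keep
C: has prawn, so not vegetarian — out
D: only coconut cream, milk and quinoa; none excluded — valid
E: works as a binder, no alcohol, no honey — OK
F: works as a binder, vegetarian, no alcohol — keep
G: works as a binder, vegetarian, no alcohol — OK
H: only beet and canola oil; none excluded — OK
I: not usable as a binder; has honey, so not honey-free — reject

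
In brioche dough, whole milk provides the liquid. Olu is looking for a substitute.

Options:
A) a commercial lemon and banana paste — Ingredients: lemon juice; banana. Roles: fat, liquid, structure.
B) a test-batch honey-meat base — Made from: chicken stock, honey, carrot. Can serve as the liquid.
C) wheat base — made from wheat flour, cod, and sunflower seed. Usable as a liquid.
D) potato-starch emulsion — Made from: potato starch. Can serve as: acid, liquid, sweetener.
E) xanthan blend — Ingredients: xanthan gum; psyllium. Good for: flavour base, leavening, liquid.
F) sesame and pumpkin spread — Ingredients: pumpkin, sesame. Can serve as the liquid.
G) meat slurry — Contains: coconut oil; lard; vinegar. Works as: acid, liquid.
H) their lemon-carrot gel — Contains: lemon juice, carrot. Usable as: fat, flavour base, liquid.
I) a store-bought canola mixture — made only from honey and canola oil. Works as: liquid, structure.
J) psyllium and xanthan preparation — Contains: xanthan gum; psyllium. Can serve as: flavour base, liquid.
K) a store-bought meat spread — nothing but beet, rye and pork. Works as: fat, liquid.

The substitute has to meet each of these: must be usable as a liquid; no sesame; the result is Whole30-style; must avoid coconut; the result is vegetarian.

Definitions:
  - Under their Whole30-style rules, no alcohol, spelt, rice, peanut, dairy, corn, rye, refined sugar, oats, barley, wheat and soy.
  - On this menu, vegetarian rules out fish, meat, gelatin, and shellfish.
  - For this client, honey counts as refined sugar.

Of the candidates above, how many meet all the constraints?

5

A: only lemon juice and banana; none excluded — keep
B: has honey, so not Whole30-style; has chicken stock, so not vegetarian — reject
C: has wheat flour, so not Whole30-style; has cod, so not vegetarian — reject
D: all constraints satisfied — OK
E: Whole30-style, no sesame — OK
F: has sesame, so not sesame-free — reject
G: has lard, so not vegetarian; has coconut oil, so not coconut-free — no
H: nothing on the exclusion list — keep
I: has honey, so not Whole30-style — no
J: works as a liquid, no sesame, no coconut — keep
K: has rye, so not Whole30-style; has pork, so not vegetarian — no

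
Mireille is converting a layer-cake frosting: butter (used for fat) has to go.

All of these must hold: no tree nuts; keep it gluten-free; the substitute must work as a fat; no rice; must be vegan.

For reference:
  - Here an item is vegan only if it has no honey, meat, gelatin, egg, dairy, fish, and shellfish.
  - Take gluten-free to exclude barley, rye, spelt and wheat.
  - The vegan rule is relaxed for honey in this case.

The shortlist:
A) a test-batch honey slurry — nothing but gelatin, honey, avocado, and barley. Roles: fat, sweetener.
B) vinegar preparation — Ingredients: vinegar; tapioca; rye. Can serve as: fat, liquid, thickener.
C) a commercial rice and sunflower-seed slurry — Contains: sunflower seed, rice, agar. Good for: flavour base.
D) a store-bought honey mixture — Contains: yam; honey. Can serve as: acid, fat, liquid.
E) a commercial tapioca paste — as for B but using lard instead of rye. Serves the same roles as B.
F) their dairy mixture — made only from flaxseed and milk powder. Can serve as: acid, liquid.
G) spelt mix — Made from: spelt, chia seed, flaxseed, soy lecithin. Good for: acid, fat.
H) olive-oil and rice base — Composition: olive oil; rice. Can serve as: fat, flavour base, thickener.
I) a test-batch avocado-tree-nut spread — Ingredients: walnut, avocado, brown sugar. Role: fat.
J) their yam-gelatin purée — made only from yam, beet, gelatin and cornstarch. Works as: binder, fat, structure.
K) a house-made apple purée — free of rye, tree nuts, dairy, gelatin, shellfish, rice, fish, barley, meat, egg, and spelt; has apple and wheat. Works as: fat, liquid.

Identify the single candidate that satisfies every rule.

A: has gelatin, so not vegan; has barley, so not gluten-free — out
B: has rye, so not gluten-free — reject
C: not usable as a fat; has rice, so not rice-free — reject
D: honey is permitted under the vegan carve-out; nothing else excluded — valid
E: has lard, so not vegan — no
F: not usable as a fat; has milk powder, so not vegan — reject
G: has spelt, so not gluten-free — no
H: has rice, so not rice-free — reject
I: has walnut, so not tree-nut-free — out
J: has gelatin, so not vegan — no
K: has wheat, so not gluten-free — reject

D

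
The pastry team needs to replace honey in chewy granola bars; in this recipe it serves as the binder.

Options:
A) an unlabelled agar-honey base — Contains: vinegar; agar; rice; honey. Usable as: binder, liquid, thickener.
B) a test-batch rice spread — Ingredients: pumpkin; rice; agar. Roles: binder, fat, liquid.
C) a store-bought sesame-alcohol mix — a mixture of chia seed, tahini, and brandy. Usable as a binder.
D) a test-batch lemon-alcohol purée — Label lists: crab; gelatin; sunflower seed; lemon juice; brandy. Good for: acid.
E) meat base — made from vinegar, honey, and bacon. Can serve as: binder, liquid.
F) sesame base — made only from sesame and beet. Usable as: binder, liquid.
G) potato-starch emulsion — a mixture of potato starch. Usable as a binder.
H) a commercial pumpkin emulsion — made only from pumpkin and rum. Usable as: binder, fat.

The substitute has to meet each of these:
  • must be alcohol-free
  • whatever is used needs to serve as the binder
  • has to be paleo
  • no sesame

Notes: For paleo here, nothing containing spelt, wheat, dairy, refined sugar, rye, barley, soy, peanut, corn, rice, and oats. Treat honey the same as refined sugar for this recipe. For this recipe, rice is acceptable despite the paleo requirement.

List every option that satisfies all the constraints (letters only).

B, G

A: has honey, so not paleo — out
B: rice is permitted under the paleo carve-out; nothing else excluded — valid
C: has tahini, so not sesame-free; has brandy, so not alcohol-free — out
D: not usable as a binder; has brandy, so not alcohol-free — no
E: has honey, so not paleo — no
F: has sesame, so not sesame-free — out
G: all constraints satisfied — valid
H: has rum, so not alcohol-free — no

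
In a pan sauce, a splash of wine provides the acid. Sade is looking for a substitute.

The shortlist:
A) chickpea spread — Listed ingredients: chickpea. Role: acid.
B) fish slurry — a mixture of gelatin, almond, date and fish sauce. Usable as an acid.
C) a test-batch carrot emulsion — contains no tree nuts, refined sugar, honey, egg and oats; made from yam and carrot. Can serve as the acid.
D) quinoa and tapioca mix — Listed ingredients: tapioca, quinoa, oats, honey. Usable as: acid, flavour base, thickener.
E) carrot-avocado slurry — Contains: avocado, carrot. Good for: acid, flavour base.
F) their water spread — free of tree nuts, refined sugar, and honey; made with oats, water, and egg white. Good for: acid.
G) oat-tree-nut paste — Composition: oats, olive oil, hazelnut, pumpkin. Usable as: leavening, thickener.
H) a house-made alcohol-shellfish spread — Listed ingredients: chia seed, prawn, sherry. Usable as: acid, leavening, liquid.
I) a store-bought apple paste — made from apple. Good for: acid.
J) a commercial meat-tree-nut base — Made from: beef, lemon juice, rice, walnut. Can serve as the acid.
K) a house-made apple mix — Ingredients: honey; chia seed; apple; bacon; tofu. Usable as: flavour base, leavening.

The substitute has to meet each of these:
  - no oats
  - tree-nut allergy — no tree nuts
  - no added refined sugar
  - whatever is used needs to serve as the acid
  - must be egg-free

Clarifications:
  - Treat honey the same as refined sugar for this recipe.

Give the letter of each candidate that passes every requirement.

A: only chickpea; none excluded — keep
B: has almond, so not tree-nut-free — out
C: works as an acid, no tree nuts, no-added-sugar — keep
D: has honey, so not no-added-sugar; has oats, so not oat-free — reject
E: all constraints satisfied — valid
F: has egg white, so not egg-free; has oats, so not oat-free — no
G: not usable as an acid; has hazelnut, so not tree-nut-free (and 1 more) — out
H: only sherry, prawn, and chia seed; none excluded — keep
I: works as an acid, no tree nuts, no-added-sugar — valid
J: has walnut, so not tree-nut-free — no
K: not usable as an acid; has honey, so not no-added-sugar — no

A, C, E, H, I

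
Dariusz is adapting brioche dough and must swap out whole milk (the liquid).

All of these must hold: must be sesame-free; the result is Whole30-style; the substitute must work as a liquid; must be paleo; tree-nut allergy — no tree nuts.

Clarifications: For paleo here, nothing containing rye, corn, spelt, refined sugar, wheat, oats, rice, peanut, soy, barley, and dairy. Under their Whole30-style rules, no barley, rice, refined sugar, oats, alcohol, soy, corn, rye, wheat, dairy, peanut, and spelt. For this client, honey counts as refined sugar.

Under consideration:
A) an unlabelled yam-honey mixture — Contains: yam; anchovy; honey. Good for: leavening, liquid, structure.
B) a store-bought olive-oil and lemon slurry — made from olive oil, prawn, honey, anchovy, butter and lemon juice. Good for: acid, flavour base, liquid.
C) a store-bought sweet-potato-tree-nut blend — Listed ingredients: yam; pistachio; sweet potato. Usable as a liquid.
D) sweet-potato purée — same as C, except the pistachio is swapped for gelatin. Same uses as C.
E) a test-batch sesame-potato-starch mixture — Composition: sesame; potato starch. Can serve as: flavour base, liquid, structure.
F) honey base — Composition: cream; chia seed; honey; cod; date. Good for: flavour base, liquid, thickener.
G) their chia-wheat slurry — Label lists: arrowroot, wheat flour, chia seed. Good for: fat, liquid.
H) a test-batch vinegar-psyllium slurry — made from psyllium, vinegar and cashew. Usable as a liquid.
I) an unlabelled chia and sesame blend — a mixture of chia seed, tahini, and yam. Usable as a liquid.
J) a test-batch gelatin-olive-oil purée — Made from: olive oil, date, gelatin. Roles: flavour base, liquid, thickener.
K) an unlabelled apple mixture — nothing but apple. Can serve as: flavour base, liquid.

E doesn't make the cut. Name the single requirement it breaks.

usable as a liquid: satisfied
paleo: satisfied
Whole30-style: satisfied
tree-nut-free: satisfied
sesame-free: has sesame — fails

sesame-free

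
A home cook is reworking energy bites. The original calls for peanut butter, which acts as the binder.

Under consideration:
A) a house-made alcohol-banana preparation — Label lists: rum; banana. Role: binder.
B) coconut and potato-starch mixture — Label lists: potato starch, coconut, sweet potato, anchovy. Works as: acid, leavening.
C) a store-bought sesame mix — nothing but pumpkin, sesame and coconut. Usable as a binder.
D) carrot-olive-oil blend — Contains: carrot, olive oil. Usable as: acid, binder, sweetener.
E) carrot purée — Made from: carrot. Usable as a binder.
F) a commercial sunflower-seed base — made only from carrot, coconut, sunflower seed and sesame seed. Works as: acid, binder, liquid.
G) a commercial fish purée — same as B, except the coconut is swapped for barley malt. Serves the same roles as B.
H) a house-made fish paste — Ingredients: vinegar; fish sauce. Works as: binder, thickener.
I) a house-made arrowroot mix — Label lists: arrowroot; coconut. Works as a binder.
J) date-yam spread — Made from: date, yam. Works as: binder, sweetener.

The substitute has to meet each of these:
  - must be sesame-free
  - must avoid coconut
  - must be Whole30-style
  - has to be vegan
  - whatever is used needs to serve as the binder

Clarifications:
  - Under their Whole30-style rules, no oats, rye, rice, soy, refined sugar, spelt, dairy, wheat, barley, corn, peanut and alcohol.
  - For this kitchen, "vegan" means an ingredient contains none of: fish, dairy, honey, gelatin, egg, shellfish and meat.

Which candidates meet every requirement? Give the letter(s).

D, E, J

A: has rum, so not Whole30-style — no
B: not usable as a binder; has anchovy, so not vegan (and 1 more) — reject
C: has coconut, so not coconut-free; has sesame, so not sesame-free — out
D: works as a binder, Whole30-style, no sesame — keep
E: every rule checks out — keep
F: has coconut, so not coconut-free; has sesame seed, so not sesame-free — no
G: not usable as a binder; has barley malt, so not Whole30-style (and 1 more) — no
H: has fish sauce, so not vegan — reject
I: has coconut, so not coconut-free — reject
J: only yam and date; none excluded — valid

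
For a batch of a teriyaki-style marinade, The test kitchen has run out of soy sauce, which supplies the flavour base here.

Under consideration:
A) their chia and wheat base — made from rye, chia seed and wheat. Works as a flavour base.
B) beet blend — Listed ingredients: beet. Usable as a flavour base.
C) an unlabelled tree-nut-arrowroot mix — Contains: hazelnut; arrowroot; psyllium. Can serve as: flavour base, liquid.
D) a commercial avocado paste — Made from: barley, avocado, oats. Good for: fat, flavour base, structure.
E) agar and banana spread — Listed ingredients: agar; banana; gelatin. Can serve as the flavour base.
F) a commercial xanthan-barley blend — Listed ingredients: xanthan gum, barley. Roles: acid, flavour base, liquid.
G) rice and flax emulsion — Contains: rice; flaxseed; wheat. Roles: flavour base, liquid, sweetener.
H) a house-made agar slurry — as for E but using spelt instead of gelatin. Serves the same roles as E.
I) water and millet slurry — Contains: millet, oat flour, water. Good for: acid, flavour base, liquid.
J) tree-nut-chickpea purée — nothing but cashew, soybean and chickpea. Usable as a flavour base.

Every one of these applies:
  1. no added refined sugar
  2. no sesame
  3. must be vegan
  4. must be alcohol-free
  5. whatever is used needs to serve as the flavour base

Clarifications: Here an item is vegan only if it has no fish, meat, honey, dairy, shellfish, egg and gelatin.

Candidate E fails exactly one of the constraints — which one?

usable as a flavour base: satisfied
vegan: has gelatin — fails
alcohol-free: satisfied
no-added-sugar: satisfied
sesame-free: satisfied

vegan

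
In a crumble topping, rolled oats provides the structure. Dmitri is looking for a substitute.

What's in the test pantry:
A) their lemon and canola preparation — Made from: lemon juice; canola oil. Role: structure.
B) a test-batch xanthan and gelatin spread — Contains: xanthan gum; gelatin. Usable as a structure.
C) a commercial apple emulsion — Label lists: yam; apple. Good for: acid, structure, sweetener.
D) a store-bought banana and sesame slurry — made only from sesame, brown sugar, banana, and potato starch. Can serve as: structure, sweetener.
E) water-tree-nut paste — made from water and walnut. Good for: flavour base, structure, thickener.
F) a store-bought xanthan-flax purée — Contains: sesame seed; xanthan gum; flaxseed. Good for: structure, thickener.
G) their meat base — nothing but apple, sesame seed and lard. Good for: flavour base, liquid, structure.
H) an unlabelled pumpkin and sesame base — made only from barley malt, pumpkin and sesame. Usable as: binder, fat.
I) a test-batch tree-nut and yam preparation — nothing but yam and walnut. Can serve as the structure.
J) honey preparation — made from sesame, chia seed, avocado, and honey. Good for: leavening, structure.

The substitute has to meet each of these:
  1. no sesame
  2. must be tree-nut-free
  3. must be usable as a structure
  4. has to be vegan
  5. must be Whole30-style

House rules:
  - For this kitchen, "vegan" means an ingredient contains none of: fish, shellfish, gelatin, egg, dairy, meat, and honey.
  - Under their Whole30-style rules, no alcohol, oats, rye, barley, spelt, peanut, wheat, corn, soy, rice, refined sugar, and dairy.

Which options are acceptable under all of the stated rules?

A: only lemon juice and canola oil; none excluded — valid
B: has gelatin, so not vegan — no
C: only apple and yam; none excluded — valid
D: has brown sugar, so not Whole30-style; has sesame, so not sesame-free — out
E: has walnut, so not tree-nut-free — reject
F: has sesame seed, so not sesame-free — out
G: has lard, so not vegan; has sesame seed, so not sesame-free — out
H: not usable as a structure; has barley malt, so not Whole30-style (and 1 more) — reject
I: has walnut, so not tree-nut-free — no
J: has honey, so not vegan; has sesame, so not sesame-free — reject

A, C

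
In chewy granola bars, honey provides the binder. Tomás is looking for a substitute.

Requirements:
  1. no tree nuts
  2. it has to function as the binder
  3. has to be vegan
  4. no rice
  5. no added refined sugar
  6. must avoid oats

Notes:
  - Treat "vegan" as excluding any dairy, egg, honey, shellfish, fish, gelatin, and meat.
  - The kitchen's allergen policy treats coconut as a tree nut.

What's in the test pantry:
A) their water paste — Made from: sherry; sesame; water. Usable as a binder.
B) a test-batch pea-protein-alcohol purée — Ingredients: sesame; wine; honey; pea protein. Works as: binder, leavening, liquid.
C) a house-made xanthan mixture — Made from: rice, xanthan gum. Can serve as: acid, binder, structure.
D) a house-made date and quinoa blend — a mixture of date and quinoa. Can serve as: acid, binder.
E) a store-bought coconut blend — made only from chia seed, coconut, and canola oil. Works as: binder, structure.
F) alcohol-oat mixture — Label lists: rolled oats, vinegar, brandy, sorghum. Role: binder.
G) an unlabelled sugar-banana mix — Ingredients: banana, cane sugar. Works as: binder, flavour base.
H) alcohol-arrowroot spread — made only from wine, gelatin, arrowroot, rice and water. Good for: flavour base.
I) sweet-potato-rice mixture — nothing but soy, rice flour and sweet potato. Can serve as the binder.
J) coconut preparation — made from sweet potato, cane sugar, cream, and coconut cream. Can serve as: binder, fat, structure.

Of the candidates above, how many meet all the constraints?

A: every rule checks out — OK
B: has honey, so not vegan — no
C: has rice, so not rice-free — no
D: nothing on the exclusion list — OK
E: has coconut, so not tree-nut-free — out
F: has rolled oats, so not oat-free — out
G: has cane sugar, so not no-added-sugar — out
H: not usable as a binder; has gelatin, so not vegan (and 1 more) — no
I: has rice flour, so not rice-free — reject
J: has cream, so not vegan; has coconut cream, so not tree-nut-free (and 1 more) — out

2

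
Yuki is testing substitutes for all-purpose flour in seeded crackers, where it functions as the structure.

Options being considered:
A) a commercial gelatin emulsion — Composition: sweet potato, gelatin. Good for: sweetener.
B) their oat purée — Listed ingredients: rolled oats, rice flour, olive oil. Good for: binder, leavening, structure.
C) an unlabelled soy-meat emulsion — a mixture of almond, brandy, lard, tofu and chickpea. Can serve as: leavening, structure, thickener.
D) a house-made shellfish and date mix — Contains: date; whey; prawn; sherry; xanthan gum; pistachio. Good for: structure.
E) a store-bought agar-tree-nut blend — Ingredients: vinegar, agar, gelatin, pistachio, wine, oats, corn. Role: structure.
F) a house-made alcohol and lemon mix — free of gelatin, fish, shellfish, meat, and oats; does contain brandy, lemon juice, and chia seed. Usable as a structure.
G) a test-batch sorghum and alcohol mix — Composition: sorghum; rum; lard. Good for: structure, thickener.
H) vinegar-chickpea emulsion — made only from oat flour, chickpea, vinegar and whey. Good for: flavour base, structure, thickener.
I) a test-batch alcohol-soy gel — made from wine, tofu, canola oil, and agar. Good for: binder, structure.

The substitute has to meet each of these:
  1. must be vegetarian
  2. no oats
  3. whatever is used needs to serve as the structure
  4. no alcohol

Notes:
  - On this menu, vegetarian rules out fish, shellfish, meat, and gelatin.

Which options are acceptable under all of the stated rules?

none

A: not usable as a structure; has gelatin, so not vegetarian — reject
B: has rolled oats, so not oat-free — reject
C: has lard, so not vegetarian; has brandy, so not alcohol-free — no
D: has prawn, so not vegetarian; has sherry, so not alcohol-free — out
E: has gelatin, so not vegetarian; has oats, so not oat-free (and 1 more) — out
F: has brandy, so not alcohol-free — no
G: has lard, so not vegetarian; has rum, so not alcohol-free — out
H: has oat flour, so not oat-free — no
I: has wine, so not alcohol-free — no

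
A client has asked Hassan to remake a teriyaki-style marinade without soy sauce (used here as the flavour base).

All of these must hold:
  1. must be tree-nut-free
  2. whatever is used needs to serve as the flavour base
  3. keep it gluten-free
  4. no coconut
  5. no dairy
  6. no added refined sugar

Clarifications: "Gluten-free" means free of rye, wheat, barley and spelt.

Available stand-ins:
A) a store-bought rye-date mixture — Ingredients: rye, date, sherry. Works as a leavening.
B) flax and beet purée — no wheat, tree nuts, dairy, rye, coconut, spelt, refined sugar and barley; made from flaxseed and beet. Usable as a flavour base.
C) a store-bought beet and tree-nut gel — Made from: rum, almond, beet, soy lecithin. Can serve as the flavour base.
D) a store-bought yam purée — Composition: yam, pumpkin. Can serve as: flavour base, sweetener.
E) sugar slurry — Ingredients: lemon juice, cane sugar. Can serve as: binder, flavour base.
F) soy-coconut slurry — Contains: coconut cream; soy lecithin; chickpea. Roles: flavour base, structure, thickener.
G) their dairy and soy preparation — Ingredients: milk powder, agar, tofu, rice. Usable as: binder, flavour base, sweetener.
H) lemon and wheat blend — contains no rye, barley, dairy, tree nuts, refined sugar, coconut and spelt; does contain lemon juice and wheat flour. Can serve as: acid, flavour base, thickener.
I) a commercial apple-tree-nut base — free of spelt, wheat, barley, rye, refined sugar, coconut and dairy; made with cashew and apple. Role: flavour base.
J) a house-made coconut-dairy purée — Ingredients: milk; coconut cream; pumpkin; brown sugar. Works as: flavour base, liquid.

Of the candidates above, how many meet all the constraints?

A: not usable as a flavour base; has rye, so not gluten-free — reject
B: every rule checks out — keep
C: has almond, so not tree-nut-free — no
D: works as a flavour base, no refined sugar, no dairy — valid
E: has cane sugar, so not no-added-sugar — no
F: has coconut cream, so not coconut-free — reject
G: has milk powder, so not dairy-free — reject
H: has wheat flour, so not gluten-free — out
I: has cashew, so not tree-nut-free — out
J: has brown sugar, so not no-added-sugar; has coconut cream, so not coconut-free (and 1 more) — out

2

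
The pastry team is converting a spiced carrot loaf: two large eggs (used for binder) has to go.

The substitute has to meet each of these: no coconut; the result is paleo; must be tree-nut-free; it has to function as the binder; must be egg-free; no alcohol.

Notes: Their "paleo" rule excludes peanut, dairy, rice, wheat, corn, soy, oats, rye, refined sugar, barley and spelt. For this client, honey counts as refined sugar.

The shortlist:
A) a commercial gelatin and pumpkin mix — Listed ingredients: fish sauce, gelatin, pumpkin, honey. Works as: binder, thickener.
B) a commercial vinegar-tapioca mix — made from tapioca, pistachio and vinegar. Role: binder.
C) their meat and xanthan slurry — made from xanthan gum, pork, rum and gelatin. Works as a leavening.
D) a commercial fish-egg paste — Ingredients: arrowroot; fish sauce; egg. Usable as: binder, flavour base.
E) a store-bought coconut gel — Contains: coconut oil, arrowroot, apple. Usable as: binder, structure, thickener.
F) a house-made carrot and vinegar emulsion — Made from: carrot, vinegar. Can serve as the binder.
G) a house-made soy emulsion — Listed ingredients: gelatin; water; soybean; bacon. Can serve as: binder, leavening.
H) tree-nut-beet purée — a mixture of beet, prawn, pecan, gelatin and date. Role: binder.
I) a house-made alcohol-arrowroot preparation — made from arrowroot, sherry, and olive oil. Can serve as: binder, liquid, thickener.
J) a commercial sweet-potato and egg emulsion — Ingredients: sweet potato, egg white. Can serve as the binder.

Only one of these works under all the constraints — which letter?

F

A: has honey, so not paleo — out
B: has pistachio, so not tree-nut-free — reject
C: not usable as a binder; has rum, so not alcohol-free — no
D: has egg, so not egg-free — reject
E: has coconut oil, so not coconut-free — out
F: every rule checks out — OK
G: has soybean, so not paleo — out
H: has pecan, so not tree-nut-free — reject
I: has sherry, so not alcohol-free — no
J: has egg white, so not egg-free — reject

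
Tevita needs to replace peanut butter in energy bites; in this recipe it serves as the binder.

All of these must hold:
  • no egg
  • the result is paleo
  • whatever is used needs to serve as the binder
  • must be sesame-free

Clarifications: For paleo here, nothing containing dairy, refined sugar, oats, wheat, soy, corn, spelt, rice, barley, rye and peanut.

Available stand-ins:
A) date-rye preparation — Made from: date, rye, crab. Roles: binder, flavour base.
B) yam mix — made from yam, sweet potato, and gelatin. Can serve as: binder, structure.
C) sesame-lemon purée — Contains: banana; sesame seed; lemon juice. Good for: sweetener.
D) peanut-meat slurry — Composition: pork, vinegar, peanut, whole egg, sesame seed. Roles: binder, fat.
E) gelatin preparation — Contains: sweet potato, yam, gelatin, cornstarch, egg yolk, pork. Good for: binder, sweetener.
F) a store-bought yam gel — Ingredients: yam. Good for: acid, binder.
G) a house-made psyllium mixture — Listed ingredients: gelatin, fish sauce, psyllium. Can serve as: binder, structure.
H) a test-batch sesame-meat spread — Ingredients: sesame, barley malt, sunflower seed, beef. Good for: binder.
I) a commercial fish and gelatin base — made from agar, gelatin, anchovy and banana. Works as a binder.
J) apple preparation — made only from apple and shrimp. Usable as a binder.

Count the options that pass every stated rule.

A: has rye, so not paleo — out
B: only gelatin, yam, and sweet potato; none excluded — OK
C: not usable as a binder; has sesame seed, so not sesame-free — no
D: has peanut, so not paleo; has sesame seed, so not sesame-free (and 1 more) — out
E: has cornstarch, so not paleo; has egg yolk, so not egg-free — no
F: only yam; none excluded — keep
G: nothing on the exclusion list — valid
H: has barley malt, so not paleo; has sesame, so not sesame-free — out
I: anchovy and gelatin etc. — none of it excluded — keep
J: works as a binder, no egg, paleo — OK

5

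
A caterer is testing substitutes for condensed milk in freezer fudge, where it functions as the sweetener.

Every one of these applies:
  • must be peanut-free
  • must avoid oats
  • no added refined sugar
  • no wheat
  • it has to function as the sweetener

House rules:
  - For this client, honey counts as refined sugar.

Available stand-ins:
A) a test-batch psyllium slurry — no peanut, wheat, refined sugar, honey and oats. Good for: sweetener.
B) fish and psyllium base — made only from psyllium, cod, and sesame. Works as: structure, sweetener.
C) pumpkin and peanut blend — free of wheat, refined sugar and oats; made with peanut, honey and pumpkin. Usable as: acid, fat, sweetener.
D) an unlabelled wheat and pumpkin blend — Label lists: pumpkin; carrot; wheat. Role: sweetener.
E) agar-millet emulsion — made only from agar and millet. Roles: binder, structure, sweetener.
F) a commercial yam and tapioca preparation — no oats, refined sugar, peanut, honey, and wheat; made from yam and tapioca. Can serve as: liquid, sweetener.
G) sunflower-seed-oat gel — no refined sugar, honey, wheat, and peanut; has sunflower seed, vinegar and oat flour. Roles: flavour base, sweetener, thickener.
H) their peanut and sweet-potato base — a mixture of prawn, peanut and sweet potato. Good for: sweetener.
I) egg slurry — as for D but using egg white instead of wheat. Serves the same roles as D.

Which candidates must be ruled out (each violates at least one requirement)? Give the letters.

A: no oats, no peanut — valid
B: only cod, sesame, and psyllium; none excluded — keep
C: has honey, so not no-added-sugar; has peanut, so not peanut-free — no
D: has wheat, so not wheat-free — reject
E: works as a sweetener, no-added-sugar, no peanut — OK
F: works as a sweetener, no-added-sugar, no oats — keep
G: has oat flour, so not oat-free — reject
H: has peanut, so not peanut-free — out
I: nothing on the exclusion list — keep

C, D, G, H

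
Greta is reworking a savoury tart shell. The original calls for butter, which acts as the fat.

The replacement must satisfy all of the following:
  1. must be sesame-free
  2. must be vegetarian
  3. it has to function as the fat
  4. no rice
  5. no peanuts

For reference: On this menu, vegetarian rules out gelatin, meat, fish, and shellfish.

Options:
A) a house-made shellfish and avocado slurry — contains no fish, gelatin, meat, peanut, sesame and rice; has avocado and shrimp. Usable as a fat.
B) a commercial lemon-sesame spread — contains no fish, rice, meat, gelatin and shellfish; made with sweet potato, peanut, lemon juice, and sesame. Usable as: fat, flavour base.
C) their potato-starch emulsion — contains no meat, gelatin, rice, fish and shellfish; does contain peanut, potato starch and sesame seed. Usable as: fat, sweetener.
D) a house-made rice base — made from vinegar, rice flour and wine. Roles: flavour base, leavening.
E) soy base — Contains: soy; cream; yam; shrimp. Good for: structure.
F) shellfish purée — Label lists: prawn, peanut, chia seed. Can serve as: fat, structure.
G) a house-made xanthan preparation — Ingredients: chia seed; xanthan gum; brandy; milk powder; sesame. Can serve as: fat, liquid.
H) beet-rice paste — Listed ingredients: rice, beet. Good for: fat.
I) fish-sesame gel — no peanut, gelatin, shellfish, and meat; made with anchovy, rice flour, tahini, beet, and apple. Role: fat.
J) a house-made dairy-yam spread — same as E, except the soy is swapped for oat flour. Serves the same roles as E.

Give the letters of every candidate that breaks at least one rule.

A, B, C, D, E, F, G, H, I, J

A: has shrimp, so not vegetarian — out
B: has peanut, so not peanut-free; has sesame, so not sesame-free — out
C: has peanut, so not peanut-free; has sesame seed, so not sesame-free — no
D: not usable as a fat; has rice flour, so not rice-free — reject
E: not usable as a fat; has shrimp, so not vegetarian — reject
F: has prawn, so not vegetarian; has peanut, so not peanut-free — out
G: has sesame, so not sesame-free — reject
H: has rice, so not rice-free — reject
I: has anchovy, so not vegetarian; has tahini, so not sesame-free (and 1 more) — out
J: not usable as a fat; has shrimp, so not vegetarian — reject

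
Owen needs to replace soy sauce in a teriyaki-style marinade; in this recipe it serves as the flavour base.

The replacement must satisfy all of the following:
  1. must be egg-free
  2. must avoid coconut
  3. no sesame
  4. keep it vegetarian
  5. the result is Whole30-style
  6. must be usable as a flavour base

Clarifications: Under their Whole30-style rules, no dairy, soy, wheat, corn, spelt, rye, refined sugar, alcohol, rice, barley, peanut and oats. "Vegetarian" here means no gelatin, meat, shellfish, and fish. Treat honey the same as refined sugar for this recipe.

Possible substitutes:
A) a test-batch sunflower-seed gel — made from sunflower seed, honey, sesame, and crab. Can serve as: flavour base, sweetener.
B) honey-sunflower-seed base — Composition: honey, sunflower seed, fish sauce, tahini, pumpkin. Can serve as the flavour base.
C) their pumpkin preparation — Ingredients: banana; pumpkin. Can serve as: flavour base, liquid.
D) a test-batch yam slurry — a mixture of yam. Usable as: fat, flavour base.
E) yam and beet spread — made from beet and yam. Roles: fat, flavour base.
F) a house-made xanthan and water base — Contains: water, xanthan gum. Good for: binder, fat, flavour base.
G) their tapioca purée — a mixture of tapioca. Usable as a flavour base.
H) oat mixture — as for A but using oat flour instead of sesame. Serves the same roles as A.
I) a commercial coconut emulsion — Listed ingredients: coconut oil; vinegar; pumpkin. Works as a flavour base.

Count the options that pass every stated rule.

5

A: has honey, so not Whole30-style; has crab, so not vegetarian (and 1 more) — no
B: has honey, so not Whole30-style; has fish sauce, so not vegetarian (and 1 more) — no
C: works as a flavour base, no coconut, Whole30-style — OK
D: works as a flavour base, no egg, vegetarian — OK
E: no egg, Whole30-style — keep
F: every rule checks out — keep
G: works as a flavour base, no sesame, Whole30-style — OK
H: has honey, so not Whole30-style; has crab, so not vegetarian — no
I: has coconut oil, so not coconut-free — out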